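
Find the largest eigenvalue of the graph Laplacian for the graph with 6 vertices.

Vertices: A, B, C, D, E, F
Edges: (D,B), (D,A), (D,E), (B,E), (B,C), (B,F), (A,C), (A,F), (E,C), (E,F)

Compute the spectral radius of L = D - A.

Degrees: deg(A) = 3, deg(B) = 4, deg(C) = 3, deg(D) = 3, deg(E) = 4, deg(F) = 3.
L = D − A with rows/columns ordered (A, B, C, D, E, F):
  [ 3,  0, -1, -1,  0, -1]
  [ 0,  4, -1, -1, -1, -1]
  [-1, -1,  3,  0, -1,  0]
  [-1, -1,  0,  3, -1,  0]
  [ 0, -1, -1, -1,  4, -1]
  [-1, -1,  0,  0, -1,  3]
Characteristic polynomial: det(λI − L) = λ(λ − 3)³(λ − 5)(λ − 6).
Roots: λ = 0; (λ − 3) = 0 ⇒ λ = 3 (multiplicity 3); (λ − 5) = 0 ⇒ λ = 5; (λ − 6) = 0 ⇒ λ = 6.
(Check: the roots sum (with multiplicity) to 20, matching trace L = Σdeg = 2·10 = 20.)
Laplacian eigenvalues: [0.0, 3.0, 3.0, 3.0, 5.0, 6.0]. Largest eigenvalue (spectral radius) = 6.0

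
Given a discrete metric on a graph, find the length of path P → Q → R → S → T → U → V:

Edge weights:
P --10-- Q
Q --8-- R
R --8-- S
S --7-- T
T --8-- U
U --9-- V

Arc length = 10 + 8 + 8 + 7 + 8 + 9 = 50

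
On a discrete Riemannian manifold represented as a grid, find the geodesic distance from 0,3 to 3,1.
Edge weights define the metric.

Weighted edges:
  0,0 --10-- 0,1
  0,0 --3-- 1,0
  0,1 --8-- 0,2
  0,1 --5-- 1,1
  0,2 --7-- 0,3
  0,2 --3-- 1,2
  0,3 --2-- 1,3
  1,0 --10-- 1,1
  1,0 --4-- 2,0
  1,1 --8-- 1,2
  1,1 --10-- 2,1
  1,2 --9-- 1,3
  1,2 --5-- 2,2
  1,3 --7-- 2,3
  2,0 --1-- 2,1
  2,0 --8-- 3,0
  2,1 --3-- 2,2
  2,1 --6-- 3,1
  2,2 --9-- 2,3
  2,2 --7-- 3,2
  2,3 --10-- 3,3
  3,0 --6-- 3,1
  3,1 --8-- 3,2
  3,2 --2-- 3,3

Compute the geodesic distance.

Shortest path: 0,3 → 0,2 → 1,2 → 2,2 → 2,1 → 3,1, total weight = 24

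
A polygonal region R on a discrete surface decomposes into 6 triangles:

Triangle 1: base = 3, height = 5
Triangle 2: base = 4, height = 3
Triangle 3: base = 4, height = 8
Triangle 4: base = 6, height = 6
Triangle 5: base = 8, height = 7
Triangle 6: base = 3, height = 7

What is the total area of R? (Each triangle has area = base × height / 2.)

(1/2)×3×5 + (1/2)×4×3 + (1/2)×4×8 + (1/2)×6×6 + (1/2)×8×7 + (1/2)×3×7 = 86.0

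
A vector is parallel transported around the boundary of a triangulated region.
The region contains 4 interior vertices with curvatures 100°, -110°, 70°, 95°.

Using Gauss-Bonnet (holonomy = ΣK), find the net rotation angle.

Holonomy = total enclosed curvature = 100° + (-110°) + 70° + 95° = 155°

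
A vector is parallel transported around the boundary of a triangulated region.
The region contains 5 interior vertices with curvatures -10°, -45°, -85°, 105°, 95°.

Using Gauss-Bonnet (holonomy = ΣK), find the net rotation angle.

Holonomy = total enclosed curvature = (-10°) + (-45°) + (-85°) + 105° + 95° = 60°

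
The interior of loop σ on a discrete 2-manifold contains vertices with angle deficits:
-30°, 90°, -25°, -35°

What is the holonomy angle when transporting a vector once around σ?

Holonomy = total enclosed curvature = (-30°) + 90° + (-25°) + (-35°) = 0°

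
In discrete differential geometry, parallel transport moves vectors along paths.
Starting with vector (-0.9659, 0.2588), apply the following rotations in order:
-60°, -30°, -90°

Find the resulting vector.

Total rotation: (-60°) + (-30°) + (-90°) = -180° ≡ 180° (mod 360°). Final vector: (0.9659, -0.2588)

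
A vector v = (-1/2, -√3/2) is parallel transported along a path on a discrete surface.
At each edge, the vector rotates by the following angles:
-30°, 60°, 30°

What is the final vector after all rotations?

Total rotation: (-30°) + 60° + 30° = 60°. Final vector: (0.5000, -0.8660)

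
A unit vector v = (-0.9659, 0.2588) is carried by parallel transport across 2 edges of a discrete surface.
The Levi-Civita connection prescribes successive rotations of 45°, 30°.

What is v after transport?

Total rotation: 45° + 30° = 75°. Final vector: (-0.5000, -0.8660)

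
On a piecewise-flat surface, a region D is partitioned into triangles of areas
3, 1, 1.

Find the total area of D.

3 + 1 + 1 = 5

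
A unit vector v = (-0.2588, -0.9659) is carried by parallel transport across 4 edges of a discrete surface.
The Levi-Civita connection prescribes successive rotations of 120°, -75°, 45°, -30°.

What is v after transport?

Total rotation: 120° + (-75°) + 45° + (-30°) = 60°. Final vector: (0.7071, -0.7071)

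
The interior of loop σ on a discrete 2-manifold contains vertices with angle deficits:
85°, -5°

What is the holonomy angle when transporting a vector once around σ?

Holonomy = total enclosed curvature = 85° + (-5°) = 80°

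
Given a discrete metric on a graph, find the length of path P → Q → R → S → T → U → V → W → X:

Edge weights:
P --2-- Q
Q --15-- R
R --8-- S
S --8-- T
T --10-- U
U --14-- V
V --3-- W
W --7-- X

Arc length = 2 + 15 + 8 + 8 + 10 + 14 + 3 + 7 = 67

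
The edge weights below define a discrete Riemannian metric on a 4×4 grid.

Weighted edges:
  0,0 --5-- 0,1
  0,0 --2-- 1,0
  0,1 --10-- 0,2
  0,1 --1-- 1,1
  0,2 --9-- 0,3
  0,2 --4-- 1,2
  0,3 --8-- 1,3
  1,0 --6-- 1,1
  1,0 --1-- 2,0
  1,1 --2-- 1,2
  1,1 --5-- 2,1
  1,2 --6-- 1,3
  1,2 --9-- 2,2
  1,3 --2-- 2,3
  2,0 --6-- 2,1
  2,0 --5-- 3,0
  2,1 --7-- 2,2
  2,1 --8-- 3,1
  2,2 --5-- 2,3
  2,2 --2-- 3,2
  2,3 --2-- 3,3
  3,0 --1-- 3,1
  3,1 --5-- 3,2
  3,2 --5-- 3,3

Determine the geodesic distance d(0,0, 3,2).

Shortest path: 0,0 → 1,0 → 2,0 → 3,0 → 3,1 → 3,2, total weight = 14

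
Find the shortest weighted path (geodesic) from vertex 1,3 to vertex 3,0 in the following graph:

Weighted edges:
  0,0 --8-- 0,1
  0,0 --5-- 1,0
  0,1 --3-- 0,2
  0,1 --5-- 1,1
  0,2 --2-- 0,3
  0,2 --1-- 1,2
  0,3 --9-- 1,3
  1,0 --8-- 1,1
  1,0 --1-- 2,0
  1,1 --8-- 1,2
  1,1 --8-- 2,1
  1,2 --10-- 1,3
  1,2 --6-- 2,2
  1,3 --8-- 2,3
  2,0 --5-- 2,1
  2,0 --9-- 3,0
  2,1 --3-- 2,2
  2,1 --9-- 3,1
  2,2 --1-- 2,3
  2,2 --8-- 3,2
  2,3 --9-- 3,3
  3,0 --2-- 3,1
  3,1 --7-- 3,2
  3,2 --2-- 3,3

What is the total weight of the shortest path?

Shortest path: 1,3 → 2,3 → 2,2 → 2,1 → 3,1 → 3,0, total weight = 23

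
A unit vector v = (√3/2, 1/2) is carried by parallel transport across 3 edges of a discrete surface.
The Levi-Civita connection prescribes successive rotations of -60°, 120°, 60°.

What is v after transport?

Total rotation: (-60°) + 120° + 60° = 120°. Final vector: (-0.8660, 0.5000)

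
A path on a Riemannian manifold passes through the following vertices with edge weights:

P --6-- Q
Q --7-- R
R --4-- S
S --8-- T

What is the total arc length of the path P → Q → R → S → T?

Arc length = 6 + 7 + 4 + 8 = 25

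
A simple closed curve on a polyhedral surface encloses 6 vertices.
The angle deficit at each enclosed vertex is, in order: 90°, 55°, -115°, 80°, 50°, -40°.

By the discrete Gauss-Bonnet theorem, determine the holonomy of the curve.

Holonomy = total enclosed curvature = 90° + 55° + (-115°) + 80° + 50° + (-40°) = 120°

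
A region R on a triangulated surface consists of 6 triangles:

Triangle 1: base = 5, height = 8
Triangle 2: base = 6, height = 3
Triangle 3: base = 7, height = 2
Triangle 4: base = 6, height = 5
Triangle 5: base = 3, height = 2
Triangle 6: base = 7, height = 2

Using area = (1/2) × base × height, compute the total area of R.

(1/2)×5×8 + (1/2)×6×3 + (1/2)×7×2 + (1/2)×6×5 + (1/2)×3×2 + (1/2)×7×2 = 61.0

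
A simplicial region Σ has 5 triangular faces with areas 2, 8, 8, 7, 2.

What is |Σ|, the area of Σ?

2 + 8 + 8 + 7 + 2 = 27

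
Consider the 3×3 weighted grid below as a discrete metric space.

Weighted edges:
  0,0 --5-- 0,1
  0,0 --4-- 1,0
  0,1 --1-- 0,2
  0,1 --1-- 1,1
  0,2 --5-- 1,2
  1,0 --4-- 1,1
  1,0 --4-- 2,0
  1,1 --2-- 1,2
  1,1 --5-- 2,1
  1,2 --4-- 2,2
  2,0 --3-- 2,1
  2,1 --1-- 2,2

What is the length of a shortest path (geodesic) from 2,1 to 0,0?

Shortest path: 2,1 → 1,1 → 0,1 → 0,0, total weight = 11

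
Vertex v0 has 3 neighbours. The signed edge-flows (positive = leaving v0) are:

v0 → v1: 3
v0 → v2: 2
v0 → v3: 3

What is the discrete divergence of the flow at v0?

Divergence = sum of outgoing flows = 3 + 2 + 3 = 8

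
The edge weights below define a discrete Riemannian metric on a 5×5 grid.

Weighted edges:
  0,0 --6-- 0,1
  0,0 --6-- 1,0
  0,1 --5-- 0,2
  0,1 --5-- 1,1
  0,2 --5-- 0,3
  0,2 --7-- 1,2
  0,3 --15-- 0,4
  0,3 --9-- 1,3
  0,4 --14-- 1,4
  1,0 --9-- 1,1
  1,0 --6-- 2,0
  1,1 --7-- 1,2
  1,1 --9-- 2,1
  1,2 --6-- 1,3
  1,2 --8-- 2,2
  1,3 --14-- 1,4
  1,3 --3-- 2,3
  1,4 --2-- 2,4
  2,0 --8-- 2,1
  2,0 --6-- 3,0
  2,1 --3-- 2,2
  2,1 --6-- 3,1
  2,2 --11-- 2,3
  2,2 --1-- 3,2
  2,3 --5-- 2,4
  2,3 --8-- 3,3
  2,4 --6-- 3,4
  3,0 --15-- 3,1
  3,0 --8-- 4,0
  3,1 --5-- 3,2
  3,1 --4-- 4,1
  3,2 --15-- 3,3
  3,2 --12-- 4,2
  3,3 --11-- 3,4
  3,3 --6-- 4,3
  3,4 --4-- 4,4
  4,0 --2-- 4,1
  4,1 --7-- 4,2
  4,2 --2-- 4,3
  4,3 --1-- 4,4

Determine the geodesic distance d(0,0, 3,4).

Shortest path: 0,0 → 0,1 → 0,2 → 1,2 → 1,3 → 2,3 → 2,4 → 3,4, total weight = 38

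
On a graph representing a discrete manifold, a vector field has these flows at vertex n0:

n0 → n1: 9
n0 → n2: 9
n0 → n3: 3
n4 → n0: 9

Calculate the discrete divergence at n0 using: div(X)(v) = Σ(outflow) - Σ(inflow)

Divergence = sum of outgoing flows = 9 + 9 + 3 + (-9) = 12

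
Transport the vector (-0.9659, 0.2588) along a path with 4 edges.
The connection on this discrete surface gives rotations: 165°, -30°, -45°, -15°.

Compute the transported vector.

Total rotation: 165° + (-30°) + (-45°) + (-15°) = 75°. Final vector: (-0.5000, -0.8660)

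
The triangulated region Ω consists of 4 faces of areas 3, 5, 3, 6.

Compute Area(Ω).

3 + 5 + 3 + 6 = 17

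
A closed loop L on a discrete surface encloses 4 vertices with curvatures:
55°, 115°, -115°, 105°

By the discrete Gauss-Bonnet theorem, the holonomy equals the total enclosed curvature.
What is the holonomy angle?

Holonomy = total enclosed curvature = 55° + 115° + (-115°) + 105° = 160°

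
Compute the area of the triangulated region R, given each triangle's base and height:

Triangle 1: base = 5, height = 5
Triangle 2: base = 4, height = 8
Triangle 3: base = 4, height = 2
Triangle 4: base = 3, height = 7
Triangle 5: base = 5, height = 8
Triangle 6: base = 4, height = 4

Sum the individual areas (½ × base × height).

(1/2)×5×5 + (1/2)×4×8 + (1/2)×4×2 + (1/2)×3×7 + (1/2)×5×8 + (1/2)×4×4 = 71.0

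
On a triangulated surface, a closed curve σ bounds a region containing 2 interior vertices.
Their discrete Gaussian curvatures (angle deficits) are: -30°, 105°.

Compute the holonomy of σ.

Holonomy = total enclosed curvature = (-30°) + 105° = 75°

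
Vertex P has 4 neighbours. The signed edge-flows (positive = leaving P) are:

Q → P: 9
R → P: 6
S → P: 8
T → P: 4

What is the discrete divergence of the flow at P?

Divergence = sum of outgoing flows = (-9) + (-6) + (-8) + (-4) = -27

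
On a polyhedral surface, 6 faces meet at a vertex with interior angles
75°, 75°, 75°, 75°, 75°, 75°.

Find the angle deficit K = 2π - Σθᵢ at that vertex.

Sum of angles = 450°. K = 360° - 450° = -90°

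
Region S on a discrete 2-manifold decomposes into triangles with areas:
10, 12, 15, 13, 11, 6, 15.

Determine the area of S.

10 + 12 + 15 + 13 + 11 + 6 + 15 = 82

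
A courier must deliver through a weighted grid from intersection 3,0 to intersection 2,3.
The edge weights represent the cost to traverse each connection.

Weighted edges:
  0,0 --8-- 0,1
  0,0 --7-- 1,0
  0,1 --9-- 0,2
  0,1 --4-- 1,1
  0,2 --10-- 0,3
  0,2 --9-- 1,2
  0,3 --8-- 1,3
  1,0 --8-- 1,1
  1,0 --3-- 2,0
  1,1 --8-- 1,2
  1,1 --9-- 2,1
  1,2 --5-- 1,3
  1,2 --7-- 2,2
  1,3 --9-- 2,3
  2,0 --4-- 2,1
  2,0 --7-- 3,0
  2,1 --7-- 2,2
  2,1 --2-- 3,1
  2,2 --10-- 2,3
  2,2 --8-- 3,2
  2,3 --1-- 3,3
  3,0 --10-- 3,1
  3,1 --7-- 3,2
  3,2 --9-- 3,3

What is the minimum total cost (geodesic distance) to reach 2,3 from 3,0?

Shortest path: 3,0 → 3,1 → 3,2 → 3,3 → 2,3, total weight = 27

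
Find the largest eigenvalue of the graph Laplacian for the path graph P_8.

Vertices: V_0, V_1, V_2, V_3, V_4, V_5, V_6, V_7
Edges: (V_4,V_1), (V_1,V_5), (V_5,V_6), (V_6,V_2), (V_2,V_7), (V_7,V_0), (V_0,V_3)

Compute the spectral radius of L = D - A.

The path graph P_n has Laplacian eigenvalues λ_k = 2 − 2cos(kπ/n), k = 0, 1, …, n−1. Here n = 8:
k=0: 2 − 2cos(0) = 0.0; k=1: 2 − 2cos(π/8) = 0.1522; k=2: 2 − 2cos(π/4) = 0.5858; k=3: 2 − 2cos(3π/8) = 1.2346; k=4: 2 − 2cos(π/2) = 2.0; k=5: 2 − 2cos(5π/8) = 2.7654; k=6: 2 − 2cos(3π/4) = 3.4142; k=7: 2 − 2cos(7π/8) = 3.8478.
Laplacian eigenvalues: [0.0, 0.1522, 0.5858, 1.2346, 2.0, 2.7654, 3.4142, 3.8478]. Largest eigenvalue (spectral radius) = 3.8478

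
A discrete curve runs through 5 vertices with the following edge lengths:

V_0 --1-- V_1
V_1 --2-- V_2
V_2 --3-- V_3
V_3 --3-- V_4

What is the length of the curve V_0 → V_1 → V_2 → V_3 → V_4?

Arc length = 1 + 2 + 3 + 3 = 9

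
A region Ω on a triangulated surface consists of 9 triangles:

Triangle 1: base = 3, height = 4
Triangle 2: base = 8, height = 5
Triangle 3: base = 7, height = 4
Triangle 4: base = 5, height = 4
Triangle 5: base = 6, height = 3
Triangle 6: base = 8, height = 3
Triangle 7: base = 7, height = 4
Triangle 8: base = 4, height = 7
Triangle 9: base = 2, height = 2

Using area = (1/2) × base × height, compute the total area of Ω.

(1/2)×3×4 + (1/2)×8×5 + (1/2)×7×4 + (1/2)×5×4 + (1/2)×6×3 + (1/2)×8×3 + (1/2)×7×4 + (1/2)×4×7 + (1/2)×2×2 = 101.0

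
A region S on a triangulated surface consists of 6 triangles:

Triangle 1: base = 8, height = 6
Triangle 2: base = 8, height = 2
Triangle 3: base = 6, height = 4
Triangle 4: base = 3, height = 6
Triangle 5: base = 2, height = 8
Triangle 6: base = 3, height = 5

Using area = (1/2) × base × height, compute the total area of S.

(1/2)×8×6 + (1/2)×8×2 + (1/2)×6×4 + (1/2)×3×6 + (1/2)×2×8 + (1/2)×3×5 = 68.5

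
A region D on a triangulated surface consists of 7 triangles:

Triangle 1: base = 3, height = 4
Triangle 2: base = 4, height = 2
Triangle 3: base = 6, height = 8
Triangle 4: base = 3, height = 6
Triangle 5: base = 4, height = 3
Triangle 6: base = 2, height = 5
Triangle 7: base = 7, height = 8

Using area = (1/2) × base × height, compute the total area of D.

(1/2)×3×4 + (1/2)×4×2 + (1/2)×6×8 + (1/2)×3×6 + (1/2)×4×3 + (1/2)×2×5 + (1/2)×7×8 = 82.0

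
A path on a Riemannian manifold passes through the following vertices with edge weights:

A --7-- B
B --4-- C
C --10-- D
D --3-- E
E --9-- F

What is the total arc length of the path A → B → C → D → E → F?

Arc length = 7 + 4 + 10 + 3 + 9 = 33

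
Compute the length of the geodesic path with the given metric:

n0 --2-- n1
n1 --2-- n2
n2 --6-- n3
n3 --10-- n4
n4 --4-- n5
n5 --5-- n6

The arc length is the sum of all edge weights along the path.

Arc length = 2 + 2 + 6 + 10 + 4 + 5 = 29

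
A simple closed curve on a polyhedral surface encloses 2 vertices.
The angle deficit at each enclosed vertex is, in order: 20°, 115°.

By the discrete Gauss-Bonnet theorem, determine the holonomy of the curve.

Holonomy = total enclosed curvature = 20° + 115° = 135°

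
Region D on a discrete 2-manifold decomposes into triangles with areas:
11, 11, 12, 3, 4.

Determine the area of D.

11 + 11 + 12 + 3 + 4 = 41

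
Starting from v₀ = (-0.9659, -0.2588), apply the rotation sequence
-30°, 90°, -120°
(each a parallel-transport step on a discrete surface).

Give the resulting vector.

Total rotation: (-30°) + 90° + (-120°) = -60°. Final vector: (-0.7071, 0.7071)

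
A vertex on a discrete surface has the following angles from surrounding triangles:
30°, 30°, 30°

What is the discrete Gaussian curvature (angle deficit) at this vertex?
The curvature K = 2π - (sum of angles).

Sum of angles = 90°. K = 360° - 90° = 270° = 3π/2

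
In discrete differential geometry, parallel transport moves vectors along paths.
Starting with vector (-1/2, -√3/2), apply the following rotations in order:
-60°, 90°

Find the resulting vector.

Total rotation: (-60°) + 90° = 30°. Final vector: (0, -1)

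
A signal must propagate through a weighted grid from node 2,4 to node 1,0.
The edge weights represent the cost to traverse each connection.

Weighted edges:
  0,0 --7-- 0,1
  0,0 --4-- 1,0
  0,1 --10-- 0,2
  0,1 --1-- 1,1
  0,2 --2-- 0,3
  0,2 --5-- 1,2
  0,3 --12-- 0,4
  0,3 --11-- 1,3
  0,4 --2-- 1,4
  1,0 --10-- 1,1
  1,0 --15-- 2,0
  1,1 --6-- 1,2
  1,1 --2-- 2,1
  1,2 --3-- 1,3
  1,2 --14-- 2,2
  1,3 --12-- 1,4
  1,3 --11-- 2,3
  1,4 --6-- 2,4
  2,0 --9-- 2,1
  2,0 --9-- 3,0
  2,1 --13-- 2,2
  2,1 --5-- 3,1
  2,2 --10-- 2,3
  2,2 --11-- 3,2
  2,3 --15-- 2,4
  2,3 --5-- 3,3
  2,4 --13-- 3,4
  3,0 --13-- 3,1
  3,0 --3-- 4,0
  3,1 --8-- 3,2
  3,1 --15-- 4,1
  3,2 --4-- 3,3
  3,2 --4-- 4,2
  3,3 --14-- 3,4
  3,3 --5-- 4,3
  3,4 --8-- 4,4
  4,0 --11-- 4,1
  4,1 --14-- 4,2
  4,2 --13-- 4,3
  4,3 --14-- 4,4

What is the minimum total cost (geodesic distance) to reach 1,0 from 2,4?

Shortest path: 2,4 → 1,4 → 1,3 → 1,2 → 1,1 → 1,0, total weight = 37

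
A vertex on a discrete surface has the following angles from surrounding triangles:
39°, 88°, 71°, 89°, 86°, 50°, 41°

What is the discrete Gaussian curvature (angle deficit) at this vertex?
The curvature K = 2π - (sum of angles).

Sum of angles = 464°. K = 360° - 464° = -104° = -26π/45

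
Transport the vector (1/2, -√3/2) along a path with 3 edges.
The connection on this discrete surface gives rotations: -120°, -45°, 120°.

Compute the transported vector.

Total rotation: (-120°) + (-45°) + 120° = -45°. Final vector: (-0.2588, -0.9659)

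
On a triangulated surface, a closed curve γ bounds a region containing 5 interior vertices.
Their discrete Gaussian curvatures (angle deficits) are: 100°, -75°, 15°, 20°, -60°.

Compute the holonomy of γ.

Holonomy = total enclosed curvature = 100° + (-75°) + 15° + 20° + (-60°) = 0°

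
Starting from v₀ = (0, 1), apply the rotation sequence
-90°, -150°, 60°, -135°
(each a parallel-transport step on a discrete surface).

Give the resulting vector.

Total rotation: (-90°) + (-150°) + 60° + (-135°) = -315° ≡ 45° (mod 360°). Final vector: (-0.7071, 0.7071)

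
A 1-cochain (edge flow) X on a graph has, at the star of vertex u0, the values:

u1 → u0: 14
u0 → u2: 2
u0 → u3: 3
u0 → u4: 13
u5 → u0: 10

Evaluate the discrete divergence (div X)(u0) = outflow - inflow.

Divergence = sum of outgoing flows = (-14) + 2 + 3 + 13 + (-10) = -6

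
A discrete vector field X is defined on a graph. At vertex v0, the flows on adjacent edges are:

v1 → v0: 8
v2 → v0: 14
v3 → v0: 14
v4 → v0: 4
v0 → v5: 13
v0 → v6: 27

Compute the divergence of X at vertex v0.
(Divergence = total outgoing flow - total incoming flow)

Divergence = sum of outgoing flows = (-8) + (-14) + (-14) + (-4) + 13 + 27 = 0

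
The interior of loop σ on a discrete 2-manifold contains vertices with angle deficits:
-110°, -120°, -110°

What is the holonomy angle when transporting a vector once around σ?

Holonomy = total enclosed curvature = (-110°) + (-120°) + (-110°) = -340°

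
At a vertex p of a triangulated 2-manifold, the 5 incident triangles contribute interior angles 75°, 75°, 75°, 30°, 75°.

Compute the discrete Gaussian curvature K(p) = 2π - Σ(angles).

Sum of angles = 330°. K = 360° - 330° = 30°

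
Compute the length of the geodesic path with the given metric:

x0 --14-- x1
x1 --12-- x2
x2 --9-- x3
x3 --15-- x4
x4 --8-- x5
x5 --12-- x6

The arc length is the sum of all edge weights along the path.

Arc length = 14 + 12 + 9 + 15 + 8 + 12 = 70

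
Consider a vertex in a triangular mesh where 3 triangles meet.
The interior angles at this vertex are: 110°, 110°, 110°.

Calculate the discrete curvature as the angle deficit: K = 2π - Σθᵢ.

Sum of angles = 330°. K = 360° - 330° = 30°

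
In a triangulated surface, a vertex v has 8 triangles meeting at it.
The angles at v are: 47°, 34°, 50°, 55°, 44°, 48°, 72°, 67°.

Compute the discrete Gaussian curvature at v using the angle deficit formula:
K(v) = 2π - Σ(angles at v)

Sum of angles = 417°. K = 360° - 417° = -57° = -19π/60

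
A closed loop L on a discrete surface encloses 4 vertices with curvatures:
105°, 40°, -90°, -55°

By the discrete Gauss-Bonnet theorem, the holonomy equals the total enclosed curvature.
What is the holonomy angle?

Holonomy = total enclosed curvature = 105° + 40° + (-90°) + (-55°) = 0°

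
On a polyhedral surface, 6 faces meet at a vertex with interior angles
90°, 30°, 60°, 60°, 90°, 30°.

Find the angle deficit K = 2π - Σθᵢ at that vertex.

Sum of angles = 360°. K = 360° - 360° = 0° = 0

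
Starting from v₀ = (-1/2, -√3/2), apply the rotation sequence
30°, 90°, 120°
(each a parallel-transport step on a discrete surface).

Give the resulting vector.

Total rotation: 30° + 90° + 120° = 240° ≡ -120° (mod 360°). Final vector: (-0.5000, 0.8660)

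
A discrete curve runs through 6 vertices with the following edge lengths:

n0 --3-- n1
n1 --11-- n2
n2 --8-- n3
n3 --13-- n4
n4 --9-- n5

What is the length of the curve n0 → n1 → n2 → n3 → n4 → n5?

Arc length = 3 + 11 + 8 + 13 + 9 = 44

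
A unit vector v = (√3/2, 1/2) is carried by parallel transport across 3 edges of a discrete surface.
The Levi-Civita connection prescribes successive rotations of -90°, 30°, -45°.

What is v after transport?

Total rotation: (-90°) + 30° + (-45°) = -105°. Final vector: (0.2588, -0.9659)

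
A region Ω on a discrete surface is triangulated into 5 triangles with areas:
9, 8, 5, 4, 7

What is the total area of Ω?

9 + 8 + 5 + 4 + 7 = 33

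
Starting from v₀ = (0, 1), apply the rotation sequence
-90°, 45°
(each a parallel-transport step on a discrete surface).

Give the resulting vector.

Total rotation: (-90°) + 45° = -45°. Final vector: (0.7071, 0.7071)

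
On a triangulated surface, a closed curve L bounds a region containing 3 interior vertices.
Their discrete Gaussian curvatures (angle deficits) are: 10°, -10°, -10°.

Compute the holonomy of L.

Holonomy = total enclosed curvature = 10° + (-10°) + (-10°) = -10°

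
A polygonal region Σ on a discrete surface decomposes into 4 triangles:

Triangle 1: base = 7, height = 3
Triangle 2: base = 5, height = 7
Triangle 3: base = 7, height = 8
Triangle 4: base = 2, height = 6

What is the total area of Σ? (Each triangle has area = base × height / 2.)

(1/2)×7×3 + (1/2)×5×7 + (1/2)×7×8 + (1/2)×2×6 = 62.0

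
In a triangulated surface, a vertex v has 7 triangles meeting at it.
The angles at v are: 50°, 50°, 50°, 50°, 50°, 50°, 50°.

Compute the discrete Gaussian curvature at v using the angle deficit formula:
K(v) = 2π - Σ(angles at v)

Sum of angles = 350°. K = 360° - 350° = 10° = π/18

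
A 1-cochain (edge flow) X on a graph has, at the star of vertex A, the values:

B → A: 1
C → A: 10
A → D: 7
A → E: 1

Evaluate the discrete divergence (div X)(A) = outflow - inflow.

Divergence = sum of outgoing flows = (-1) + (-10) + 7 + 1 = -3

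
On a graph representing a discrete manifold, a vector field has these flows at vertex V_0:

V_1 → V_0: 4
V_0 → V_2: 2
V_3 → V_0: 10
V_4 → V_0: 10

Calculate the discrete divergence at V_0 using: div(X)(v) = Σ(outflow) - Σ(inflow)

Divergence = sum of outgoing flows = (-4) + 2 + (-10) + (-10) = -22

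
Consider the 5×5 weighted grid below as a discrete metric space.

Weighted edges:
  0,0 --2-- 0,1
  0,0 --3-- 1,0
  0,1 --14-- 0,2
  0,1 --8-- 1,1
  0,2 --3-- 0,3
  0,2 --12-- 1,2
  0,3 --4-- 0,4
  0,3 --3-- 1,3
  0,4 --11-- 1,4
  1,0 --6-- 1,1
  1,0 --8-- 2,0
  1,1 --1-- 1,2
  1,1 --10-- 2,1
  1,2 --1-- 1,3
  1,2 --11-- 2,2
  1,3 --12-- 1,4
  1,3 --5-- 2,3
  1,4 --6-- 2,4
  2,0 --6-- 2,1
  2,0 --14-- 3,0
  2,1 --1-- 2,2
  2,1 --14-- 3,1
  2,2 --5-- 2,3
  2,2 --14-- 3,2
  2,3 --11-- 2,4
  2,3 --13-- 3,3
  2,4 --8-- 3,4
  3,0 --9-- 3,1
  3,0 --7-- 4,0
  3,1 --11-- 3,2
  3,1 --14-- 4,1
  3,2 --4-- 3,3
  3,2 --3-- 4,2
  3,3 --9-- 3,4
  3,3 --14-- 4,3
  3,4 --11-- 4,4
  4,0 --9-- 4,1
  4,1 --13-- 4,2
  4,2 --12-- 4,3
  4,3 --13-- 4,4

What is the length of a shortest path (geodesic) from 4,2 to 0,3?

Shortest path: 4,2 → 3,2 → 3,3 → 2,3 → 1,3 → 0,3, total weight = 28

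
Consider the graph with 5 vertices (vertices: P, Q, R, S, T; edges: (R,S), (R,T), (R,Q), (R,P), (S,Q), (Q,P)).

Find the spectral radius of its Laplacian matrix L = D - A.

Degrees: deg(P) = 2, deg(Q) = 3, deg(R) = 4, deg(S) = 2, deg(T) = 1.
L = D − A with rows/columns ordered (P, Q, R, S, T):
  [ 2, -1, -1,  0,  0]
  [-1,  3, -1, -1,  0]
  [-1, -1,  4, -1, -1]
  [ 0, -1, -1,  2,  0]
  [ 0,  0, -1,  0,  1]
Characteristic polynomial: det(λI − L) = λ(λ − 1)(λ − 2)(λ − 4)(λ − 5).
Roots: λ = 0; (λ − 1) = 0 ⇒ λ = 1; (λ − 2) = 0 ⇒ λ = 2; (λ − 4) = 0 ⇒ λ = 4; (λ − 5) = 0 ⇒ λ = 5.
(Check: the roots sum (with multiplicity) to 12, matching trace L = Σdeg = 2·6 = 12.)
Laplacian eigenvalues: [0.0, 1.0, 2.0, 4.0, 5.0]. Largest eigenvalue (spectral radius) = 5.0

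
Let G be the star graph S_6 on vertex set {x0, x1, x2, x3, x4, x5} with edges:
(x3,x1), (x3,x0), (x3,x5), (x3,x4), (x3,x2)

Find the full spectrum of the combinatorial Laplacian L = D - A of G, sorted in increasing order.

The star S_6 is the complete bipartite graph K_{1,5} (one hub of degree 5, 5 leaves of degree 1). The Laplacian spectrum of K_{p,q} is 0, p (multiplicity q−1), q (multiplicity p−1), p+q. With p = 1, q = 5: 0 once, 1 with multiplicity 4, and 6 once. (Check: trace L = sum of degrees = 10 = 4·1 + 6.)
Laplacian eigenvalues (increasing order): [0.0, 1.0, 1.0, 1.0, 1.0, 6.0]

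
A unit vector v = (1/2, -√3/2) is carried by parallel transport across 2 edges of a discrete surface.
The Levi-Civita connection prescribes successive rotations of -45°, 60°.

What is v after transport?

Total rotation: (-45°) + 60° = 15°. Final vector: (0.7071, -0.7071)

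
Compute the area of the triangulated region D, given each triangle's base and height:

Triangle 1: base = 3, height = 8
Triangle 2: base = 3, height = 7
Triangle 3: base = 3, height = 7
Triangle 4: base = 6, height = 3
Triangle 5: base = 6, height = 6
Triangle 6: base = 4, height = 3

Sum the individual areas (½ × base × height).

(1/2)×3×8 + (1/2)×3×7 + (1/2)×3×7 + (1/2)×6×3 + (1/2)×6×6 + (1/2)×4×3 = 66.0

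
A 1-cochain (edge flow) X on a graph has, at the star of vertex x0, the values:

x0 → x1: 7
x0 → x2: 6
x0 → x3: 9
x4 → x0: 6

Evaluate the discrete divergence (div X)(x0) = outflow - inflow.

Divergence = sum of outgoing flows = 7 + 6 + 9 + (-6) = 16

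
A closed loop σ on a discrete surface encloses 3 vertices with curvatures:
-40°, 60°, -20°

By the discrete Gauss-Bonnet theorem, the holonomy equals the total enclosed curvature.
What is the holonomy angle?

Holonomy = total enclosed curvature = (-40°) + 60° + (-20°) = 0°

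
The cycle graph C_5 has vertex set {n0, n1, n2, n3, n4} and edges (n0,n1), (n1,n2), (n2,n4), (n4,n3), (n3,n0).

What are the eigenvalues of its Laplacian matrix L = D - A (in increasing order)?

The cycle graph C_n has Laplacian eigenvalues λ_k = 2 − 2cos(2πk/n), k = 0, 1, …, n−1. Here n = 5:
k=0: 2 − 2cos(0) = 0.0; k=1: 2 − 2cos(2π/5) = 1.382; k=2: 2 − 2cos(4π/5) = 3.618; k=3: 2 − 2cos(6π/5) = 3.618; k=4: 2 − 2cos(8π/5) = 1.382.
Laplacian eigenvalues (increasing order): [0.0, 1.382, 1.382, 3.618, 3.618]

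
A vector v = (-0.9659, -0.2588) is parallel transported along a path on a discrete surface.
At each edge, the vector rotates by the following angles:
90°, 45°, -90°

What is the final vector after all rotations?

Total rotation: 90° + 45° + (-90°) = 45°. Final vector: (-0.5000, -0.8660)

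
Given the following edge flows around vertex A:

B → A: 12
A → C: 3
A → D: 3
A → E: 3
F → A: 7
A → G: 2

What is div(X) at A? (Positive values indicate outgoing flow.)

Divergence = sum of outgoing flows = (-12) + 3 + 3 + 3 + (-7) + 2 = -8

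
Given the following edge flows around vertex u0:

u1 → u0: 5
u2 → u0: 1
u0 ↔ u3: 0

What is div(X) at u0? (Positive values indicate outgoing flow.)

Divergence = sum of outgoing flows = (-5) + (-1) + 0 = -6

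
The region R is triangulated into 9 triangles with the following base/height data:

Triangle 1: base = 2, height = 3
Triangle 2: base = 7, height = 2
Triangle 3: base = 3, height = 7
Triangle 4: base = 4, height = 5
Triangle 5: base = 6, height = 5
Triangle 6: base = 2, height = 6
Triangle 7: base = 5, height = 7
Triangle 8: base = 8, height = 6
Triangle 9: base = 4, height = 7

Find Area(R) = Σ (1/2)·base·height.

(1/2)×2×3 + (1/2)×7×2 + (1/2)×3×7 + (1/2)×4×5 + (1/2)×6×5 + (1/2)×2×6 + (1/2)×5×7 + (1/2)×8×6 + (1/2)×4×7 = 107.0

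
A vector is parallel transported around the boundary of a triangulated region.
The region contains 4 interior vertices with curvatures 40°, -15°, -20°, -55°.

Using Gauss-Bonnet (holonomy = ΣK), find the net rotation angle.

Holonomy = total enclosed curvature = 40° + (-15°) + (-20°) + (-55°) = -50°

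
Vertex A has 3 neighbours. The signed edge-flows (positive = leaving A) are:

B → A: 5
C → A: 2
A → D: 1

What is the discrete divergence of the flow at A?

Divergence = sum of outgoing flows = (-5) + (-2) + 1 = -6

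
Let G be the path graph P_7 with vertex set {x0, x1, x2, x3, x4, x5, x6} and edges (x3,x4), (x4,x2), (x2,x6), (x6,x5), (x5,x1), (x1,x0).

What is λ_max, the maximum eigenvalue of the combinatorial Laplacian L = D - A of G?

The path graph P_n has Laplacian eigenvalues λ_k = 2 − 2cos(kπ/n), k = 0, 1, …, n−1. Here n = 7:
k=0: 2 − 2cos(0) = 0.0; k=1: 2 − 2cos(π/7) = 0.1981; k=2: 2 − 2cos(2π/7) = 0.753; k=3: 2 − 2cos(3π/7) = 1.555; k=4: 2 − 2cos(4π/7) = 2.445; k=5: 2 − 2cos(5π/7) = 3.247; k=6: 2 − 2cos(6π/7) = 3.8019.
Laplacian eigenvalues: [0.0, 0.1981, 0.753, 1.555, 2.445, 3.247, 3.8019]. Largest eigenvalue (spectral radius) = 3.8019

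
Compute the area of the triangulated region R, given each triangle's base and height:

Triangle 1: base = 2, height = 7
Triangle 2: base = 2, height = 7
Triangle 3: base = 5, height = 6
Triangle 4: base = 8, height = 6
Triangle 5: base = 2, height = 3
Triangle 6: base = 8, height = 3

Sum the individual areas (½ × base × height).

(1/2)×2×7 + (1/2)×2×7 + (1/2)×5×6 + (1/2)×8×6 + (1/2)×2×3 + (1/2)×8×3 = 68.0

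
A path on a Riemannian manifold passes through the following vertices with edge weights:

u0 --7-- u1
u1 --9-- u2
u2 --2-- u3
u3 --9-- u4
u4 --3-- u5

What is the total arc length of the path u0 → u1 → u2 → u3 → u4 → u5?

Arc length = 7 + 9 + 2 + 9 + 3 = 30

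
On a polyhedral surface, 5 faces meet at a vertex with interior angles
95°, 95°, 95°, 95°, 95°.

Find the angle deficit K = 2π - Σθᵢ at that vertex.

Sum of angles = 475°. K = 360° - 475° = -115° = -23π/36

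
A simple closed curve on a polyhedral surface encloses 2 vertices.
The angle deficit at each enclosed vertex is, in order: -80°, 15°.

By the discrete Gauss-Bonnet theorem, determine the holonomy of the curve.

Holonomy = total enclosed curvature = (-80°) + 15° = -65°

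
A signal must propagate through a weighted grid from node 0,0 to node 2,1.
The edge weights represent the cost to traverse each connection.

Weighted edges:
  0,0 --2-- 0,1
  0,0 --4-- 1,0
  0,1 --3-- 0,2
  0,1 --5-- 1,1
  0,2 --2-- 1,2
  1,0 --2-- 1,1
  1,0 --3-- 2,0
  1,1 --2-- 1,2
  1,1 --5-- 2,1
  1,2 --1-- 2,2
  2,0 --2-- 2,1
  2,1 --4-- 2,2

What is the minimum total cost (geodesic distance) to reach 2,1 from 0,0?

Shortest path: 0,0 → 1,0 → 2,0 → 2,1, total weight = 9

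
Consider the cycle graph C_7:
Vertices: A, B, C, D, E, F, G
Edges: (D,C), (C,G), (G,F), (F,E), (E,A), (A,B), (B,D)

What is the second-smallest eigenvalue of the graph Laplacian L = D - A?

The cycle graph C_n has Laplacian eigenvalues λ_k = 2 − 2cos(2πk/n), k = 0, 1, …, n−1. Here n = 7:
k=0: 2 − 2cos(0) = 0.0; k=1: 2 − 2cos(2π/7) = 0.753; k=2: 2 − 2cos(4π/7) = 2.445; k=3: 2 − 2cos(6π/7) = 3.8019; k=4: 2 − 2cos(8π/7) = 3.8019; k=5: 2 − 2cos(10π/7) = 2.445; k=6: 2 − 2cos(12π/7) = 0.753.
Laplacian eigenvalues: [0.0, 0.753, 0.753, 2.445, 2.445, 3.8019, 3.8019]. Algebraic connectivity (smallest non-zero eigenvalue) = 0.753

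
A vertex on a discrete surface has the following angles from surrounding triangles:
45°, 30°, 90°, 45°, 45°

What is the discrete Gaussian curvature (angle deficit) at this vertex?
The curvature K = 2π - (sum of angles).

Sum of angles = 255°. K = 360° - 255° = 105° = 7π/12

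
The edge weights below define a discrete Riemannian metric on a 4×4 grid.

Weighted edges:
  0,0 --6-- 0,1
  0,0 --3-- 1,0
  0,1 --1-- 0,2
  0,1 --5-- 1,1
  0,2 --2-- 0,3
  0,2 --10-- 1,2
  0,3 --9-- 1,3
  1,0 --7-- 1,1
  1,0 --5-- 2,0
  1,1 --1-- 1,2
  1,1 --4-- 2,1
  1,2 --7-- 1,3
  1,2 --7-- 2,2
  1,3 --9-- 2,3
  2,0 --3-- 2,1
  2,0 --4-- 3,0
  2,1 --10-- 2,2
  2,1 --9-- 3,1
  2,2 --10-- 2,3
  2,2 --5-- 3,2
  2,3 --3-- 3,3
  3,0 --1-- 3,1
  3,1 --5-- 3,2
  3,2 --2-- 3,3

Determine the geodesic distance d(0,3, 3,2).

Shortest path: 0,3 → 0,2 → 0,1 → 1,1 → 1,2 → 2,2 → 3,2, total weight = 21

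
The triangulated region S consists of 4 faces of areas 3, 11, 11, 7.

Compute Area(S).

3 + 11 + 11 + 7 = 32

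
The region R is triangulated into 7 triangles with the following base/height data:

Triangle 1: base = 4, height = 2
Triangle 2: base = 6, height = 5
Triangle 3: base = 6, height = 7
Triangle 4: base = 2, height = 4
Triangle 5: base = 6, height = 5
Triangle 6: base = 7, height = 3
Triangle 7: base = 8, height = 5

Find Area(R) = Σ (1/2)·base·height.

(1/2)×4×2 + (1/2)×6×5 + (1/2)×6×7 + (1/2)×2×4 + (1/2)×6×5 + (1/2)×7×3 + (1/2)×8×5 = 89.5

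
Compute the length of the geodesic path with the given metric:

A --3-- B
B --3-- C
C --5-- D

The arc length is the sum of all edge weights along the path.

Arc length = 3 + 3 + 5 = 11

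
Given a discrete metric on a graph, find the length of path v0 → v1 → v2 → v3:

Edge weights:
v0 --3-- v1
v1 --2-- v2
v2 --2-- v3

Arc length = 3 + 2 + 2 = 7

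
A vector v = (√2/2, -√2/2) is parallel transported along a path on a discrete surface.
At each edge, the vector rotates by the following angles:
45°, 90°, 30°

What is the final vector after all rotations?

Total rotation: 45° + 90° + 30° = 165°. Final vector: (-0.5000, 0.8660)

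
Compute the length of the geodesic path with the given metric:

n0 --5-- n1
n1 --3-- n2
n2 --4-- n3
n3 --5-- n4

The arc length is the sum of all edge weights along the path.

Arc length = 5 + 3 + 4 + 5 = 17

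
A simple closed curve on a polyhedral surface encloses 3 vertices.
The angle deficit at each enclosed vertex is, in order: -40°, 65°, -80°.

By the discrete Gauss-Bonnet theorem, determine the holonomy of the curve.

Holonomy = total enclosed curvature = (-40°) + 65° + (-80°) = -55°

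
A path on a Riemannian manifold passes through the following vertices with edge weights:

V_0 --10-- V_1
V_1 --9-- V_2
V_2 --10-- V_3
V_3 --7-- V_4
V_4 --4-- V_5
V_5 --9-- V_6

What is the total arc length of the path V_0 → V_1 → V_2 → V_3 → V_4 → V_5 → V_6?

Arc length = 10 + 9 + 10 + 7 + 4 + 9 = 49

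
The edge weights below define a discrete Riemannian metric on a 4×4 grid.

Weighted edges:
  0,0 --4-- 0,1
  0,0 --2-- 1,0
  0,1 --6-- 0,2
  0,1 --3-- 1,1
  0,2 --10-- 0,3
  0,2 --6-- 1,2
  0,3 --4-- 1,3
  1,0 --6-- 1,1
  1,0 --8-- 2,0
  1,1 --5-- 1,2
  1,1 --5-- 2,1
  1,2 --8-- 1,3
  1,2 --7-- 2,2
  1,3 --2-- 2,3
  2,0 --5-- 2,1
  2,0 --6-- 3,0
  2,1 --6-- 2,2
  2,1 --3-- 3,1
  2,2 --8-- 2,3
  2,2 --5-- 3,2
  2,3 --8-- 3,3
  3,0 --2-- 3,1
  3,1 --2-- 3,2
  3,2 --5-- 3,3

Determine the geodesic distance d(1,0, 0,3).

Shortest path: 1,0 → 0,0 → 0,1 → 0,2 → 0,3, total weight = 22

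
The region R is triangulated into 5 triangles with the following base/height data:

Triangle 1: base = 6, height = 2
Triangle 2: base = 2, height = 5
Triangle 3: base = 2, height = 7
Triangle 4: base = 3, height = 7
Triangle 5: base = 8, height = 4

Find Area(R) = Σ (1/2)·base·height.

(1/2)×6×2 + (1/2)×2×5 + (1/2)×2×7 + (1/2)×3×7 + (1/2)×8×4 = 44.5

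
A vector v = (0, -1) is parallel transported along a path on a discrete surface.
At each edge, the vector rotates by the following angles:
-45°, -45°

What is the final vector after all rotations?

Total rotation: (-45°) + (-45°) = -90°. Final vector: (-1, 0)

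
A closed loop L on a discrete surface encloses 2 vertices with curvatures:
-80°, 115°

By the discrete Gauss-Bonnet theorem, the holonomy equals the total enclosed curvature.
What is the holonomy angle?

Holonomy = total enclosed curvature = (-80°) + 115° = 35°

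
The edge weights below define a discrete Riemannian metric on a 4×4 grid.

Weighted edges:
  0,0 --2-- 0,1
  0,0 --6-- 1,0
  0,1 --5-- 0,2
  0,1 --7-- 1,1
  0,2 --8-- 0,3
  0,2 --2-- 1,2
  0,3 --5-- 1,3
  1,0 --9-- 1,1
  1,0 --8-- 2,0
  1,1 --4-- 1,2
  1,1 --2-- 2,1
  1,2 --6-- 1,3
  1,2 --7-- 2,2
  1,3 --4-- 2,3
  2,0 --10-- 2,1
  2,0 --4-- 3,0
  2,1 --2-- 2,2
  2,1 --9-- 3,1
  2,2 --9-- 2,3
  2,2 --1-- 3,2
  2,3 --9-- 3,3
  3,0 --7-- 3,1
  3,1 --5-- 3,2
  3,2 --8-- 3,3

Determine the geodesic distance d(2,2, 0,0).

Shortest path: 2,2 → 2,1 → 1,1 → 0,1 → 0,0, total weight = 13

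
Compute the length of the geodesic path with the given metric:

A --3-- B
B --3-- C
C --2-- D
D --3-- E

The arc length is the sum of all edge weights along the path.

Arc length = 3 + 3 + 2 + 3 = 11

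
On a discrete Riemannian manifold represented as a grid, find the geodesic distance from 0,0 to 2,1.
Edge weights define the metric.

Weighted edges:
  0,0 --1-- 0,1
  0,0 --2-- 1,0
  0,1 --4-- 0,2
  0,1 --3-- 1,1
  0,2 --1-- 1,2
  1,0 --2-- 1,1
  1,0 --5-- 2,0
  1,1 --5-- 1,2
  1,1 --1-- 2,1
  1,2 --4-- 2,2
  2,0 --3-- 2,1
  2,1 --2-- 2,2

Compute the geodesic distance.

Shortest path: 0,0 → 0,1 → 1,1 → 2,1, total weight = 5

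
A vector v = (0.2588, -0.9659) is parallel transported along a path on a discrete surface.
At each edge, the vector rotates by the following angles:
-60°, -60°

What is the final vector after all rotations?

Total rotation: (-60°) + (-60°) = -120°. Final vector: (-0.9659, 0.2588)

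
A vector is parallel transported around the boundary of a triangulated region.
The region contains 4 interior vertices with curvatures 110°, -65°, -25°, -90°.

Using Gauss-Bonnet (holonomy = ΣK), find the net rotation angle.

Holonomy = total enclosed curvature = 110° + (-65°) + (-25°) + (-90°) = -70°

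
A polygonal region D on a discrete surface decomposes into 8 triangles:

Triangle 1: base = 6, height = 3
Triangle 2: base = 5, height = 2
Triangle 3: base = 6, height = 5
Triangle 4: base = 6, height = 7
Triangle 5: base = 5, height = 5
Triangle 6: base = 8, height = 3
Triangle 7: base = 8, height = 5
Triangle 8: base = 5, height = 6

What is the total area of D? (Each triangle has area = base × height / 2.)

(1/2)×6×3 + (1/2)×5×2 + (1/2)×6×5 + (1/2)×6×7 + (1/2)×5×5 + (1/2)×8×3 + (1/2)×8×5 + (1/2)×5×6 = 109.5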